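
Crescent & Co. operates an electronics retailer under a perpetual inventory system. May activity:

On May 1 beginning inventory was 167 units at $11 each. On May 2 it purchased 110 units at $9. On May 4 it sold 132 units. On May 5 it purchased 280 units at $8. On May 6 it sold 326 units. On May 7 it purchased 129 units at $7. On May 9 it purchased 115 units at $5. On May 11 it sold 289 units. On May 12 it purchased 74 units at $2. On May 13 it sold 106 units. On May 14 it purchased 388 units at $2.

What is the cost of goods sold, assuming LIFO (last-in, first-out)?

May 4, 132 sold [LIFO — newest first]: 110 @ $9 + 22 @ $11 = $1,232
May 6, 326 sold [LIFO — newest first]: 280 @ $8 + 46 @ $11 = $2,746
May 11, 289 sold [LIFO — newest first]: 115 @ $5 + 129 @ $7 + 45 @ $11 = $1,973
May 13, 106 sold [LIFO — newest first]: 74 @ $2 + 32 @ $11 = $500
Total COGS = $1,232 + $2,746 + $1,973 + $500 = $6,451
Ending inventory: 22 @ $11 + 388 @ $2 = $1,018

COGS = $6,451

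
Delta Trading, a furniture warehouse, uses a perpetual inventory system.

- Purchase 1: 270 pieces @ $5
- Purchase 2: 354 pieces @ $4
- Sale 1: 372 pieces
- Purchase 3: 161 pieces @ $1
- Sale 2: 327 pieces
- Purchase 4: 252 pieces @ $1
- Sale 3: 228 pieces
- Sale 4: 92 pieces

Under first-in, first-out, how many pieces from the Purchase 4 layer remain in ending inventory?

18

Sale 1 (372) [FIFO — oldest first]: 270 @ $5 + 102 @ $4 = $1,758
Sale 2 (327) [FIFO — oldest first]: 252 @ $4 + 75 @ $1 = $1,083
Sale 3 (228) [FIFO — oldest first]: 86 @ $1 + 142 @ $1 = $228
Sale 4 (92) [FIFO — oldest first]: 92 @ $1 = $92
Total COGS = $1,758 + $1,083 + $228 + $92 = $3,161
Ending inventory: 18 @ $1 = $18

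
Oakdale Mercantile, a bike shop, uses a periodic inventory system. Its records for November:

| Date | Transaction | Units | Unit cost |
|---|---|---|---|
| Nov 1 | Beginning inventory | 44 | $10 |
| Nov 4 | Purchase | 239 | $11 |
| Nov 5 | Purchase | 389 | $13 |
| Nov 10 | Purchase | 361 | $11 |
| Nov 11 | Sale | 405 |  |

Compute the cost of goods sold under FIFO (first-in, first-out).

COGS = $4,655

Nov 11, 405 sold [FIFO — oldest first]: 44 @ $10 + 239 @ $11 + 122 @ $13 = $4,655
Ending inventory: 267 @ $13 + 361 @ $11 = $7,442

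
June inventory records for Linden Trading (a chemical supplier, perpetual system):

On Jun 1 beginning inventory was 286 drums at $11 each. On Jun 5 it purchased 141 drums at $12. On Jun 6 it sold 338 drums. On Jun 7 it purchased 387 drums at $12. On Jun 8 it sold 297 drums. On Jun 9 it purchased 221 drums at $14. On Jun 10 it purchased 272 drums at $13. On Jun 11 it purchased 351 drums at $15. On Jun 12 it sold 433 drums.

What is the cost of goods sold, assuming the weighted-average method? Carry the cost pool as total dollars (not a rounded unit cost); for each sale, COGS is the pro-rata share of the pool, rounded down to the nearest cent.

COGS = $13,290.83

After Jun 1: 286 on hand, pool $3,146.00 (≈ $11.0000 each)
After Jun 5: 427 on hand, pool $4,838.00 (≈ $11.3302 each)
Jun 6, sell 338: 338/427 × $4,838.00 → $3,829.61
After Jun 7: 476 on hand, pool $5,652.39 (≈ $11.8748 each)
Jun 8, sell 297: 297/476 × $5,652.39 → $3,526.80
After Jun 9: 400 on hand, pool $5,219.59 (≈ $13.0490 each)
After Jun 10: 672 on hand, pool $8,755.59 (≈ $13.0292 each)
After Jun 11: 1023 on hand, pool $14,020.59 (≈ $13.7054 each)
Jun 12, sell 433: 433/1023 × $14,020.59 → $5,934.42
Total COGS = $3,829.61 + $3,526.80 + $5,934.42 = $13,290.83
Ending inventory (cost pool remaining) = $8,086.17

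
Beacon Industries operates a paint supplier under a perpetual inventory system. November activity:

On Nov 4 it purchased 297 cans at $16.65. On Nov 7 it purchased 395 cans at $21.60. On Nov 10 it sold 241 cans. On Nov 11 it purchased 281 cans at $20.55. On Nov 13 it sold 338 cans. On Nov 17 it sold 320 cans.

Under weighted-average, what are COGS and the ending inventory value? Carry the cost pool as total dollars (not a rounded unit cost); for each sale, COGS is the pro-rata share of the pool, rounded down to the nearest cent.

COGS = $17,779.88; ending inventory = $1,471.72

After Nov 4: 297 on hand, pool $4,945.05 (≈ $16.6500 each)
After Nov 7: 692 on hand, pool $13,477.05 (≈ $19.4755 each)
Nov 10, sell 241: 241/692 × $13,477.05 → $4,693.59
After Nov 11: 732 on hand, pool $14,558.01 (≈ $19.8880 each)
Nov 13, sell 338: 338/732 × $14,558.01 → $6,722.14
Nov 17, sell 320: 320/394 × $7,835.87 → $6,364.15
Total COGS = $4,693.59 + $6,722.14 + $6,364.15 = $17,779.88
Ending inventory (cost pool remaining) = $1,471.72
Check: goods available $19,251.60 = COGS $17,779.88 + ending $1,471.72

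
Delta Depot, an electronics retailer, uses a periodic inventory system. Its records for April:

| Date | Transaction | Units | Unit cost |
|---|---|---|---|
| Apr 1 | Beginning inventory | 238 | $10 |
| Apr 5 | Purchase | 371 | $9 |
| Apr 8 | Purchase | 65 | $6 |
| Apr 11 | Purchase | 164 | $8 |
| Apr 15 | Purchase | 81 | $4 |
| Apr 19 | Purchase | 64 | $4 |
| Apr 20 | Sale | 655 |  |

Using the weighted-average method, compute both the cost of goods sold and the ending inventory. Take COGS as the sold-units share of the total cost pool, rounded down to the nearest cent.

Apr 20, sell 655: 655/983 × $8,001.00 → $5,331.28
Ending inventory (cost pool remaining) = $2,669.72

COGS = $5,331.28; ending inventory = $2,669.72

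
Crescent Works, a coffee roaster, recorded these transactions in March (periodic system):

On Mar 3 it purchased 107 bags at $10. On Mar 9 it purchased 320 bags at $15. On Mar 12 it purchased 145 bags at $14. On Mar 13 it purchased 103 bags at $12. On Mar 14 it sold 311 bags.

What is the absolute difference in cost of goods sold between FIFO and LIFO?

$81

FIFO COGS: 107 @ $10 + 204 @ $15 = $4,130
LIFO COGS: 103 @ $12 + 145 @ $14 + 63 @ $15 = $4,211
Difference = |$4,130 − $4,211| = $81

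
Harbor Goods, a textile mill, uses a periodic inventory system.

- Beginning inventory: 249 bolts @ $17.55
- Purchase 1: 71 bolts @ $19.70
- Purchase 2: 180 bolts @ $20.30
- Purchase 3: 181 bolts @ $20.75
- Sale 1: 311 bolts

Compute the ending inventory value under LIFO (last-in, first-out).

Ending inventory = $6,783.65

Sale 1 (311) [LIFO — newest first]: 181 @ $20.75 + 130 @ $20.30 = $6,394.75
Ending inventory: 249 @ $17.55 + 71 @ $19.70 + 50 @ $20.30 = $6,783.65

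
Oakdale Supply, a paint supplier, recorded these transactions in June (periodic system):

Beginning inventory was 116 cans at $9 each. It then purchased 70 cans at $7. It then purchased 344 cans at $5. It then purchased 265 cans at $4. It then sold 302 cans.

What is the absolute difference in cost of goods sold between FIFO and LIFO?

FIFO COGS: 116 @ $9 + 70 @ $7 + 116 @ $5 = $2,114
LIFO COGS: 265 @ $4 + 37 @ $5 = $1,245
Difference = |$2,114 − $1,245| = $869

$869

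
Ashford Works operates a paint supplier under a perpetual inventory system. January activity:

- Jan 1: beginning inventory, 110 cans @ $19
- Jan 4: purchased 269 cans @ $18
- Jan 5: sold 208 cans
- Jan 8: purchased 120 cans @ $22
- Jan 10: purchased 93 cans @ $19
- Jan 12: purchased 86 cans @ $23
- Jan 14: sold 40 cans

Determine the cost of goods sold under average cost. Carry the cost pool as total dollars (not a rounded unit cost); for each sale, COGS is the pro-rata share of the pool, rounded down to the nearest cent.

COGS = $4,613.94

After Jan 1: 110 on hand, pool $2,090.00 (≈ $19.0000 each)
After Jan 4: 379 on hand, pool $6,932.00 (≈ $18.2902 each)
Jan 5, sell 208: 208/379 × $6,932.00 → $3,804.36
After Jan 8: 291 on hand, pool $5,767.64 (≈ $19.8201 each)
After Jan 10: 384 on hand, pool $7,534.64 (≈ $19.6215 each)
After Jan 12: 470 on hand, pool $9,512.64 (≈ $20.2397 each)
Jan 14, sell 40: 40/470 × $9,512.64 → $809.58
Total COGS = $3,804.36 + $809.58 = $4,613.94
Ending inventory (cost pool remaining) = $8,703.06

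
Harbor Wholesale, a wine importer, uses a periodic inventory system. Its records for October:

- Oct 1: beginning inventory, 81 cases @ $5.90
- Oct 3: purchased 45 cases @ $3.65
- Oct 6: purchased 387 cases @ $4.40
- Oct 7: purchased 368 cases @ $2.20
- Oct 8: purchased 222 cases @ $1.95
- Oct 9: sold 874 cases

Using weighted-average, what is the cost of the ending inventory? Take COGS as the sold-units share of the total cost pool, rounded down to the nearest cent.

Ending inventory = $744.82

Oct 9, sell 874: 874/1103 × $3,587.45 → $2,842.63
Ending inventory (cost pool remaining) = $744.82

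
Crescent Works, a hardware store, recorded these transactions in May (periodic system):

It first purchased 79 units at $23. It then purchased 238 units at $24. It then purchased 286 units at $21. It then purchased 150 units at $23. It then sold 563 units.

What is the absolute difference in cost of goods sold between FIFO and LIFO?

$191

FIFO COGS: 79 @ $23 + 238 @ $24 + 246 @ $21 = $12,695
LIFO COGS: 150 @ $23 + 286 @ $21 + 127 @ $24 = $12,504
Difference = |$12,695 − $12,504| = $191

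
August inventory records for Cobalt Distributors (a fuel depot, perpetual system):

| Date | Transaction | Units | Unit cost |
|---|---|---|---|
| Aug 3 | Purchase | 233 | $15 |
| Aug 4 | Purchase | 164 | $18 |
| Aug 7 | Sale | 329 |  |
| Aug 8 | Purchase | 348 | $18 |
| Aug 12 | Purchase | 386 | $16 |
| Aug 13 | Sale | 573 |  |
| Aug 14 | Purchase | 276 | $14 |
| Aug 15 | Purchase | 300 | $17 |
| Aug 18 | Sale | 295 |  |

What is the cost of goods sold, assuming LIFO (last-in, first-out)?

COGS = $19,984

Aug 7, 329 sold [LIFO — newest first]: 164 @ $18 + 165 @ $15 = $5,427
Aug 13, 573 sold [LIFO — newest first]: 386 @ $16 + 187 @ $18 = $9,542
Aug 18, 295 sold [LIFO — newest first]: 295 @ $17 = $5,015
Total COGS = $5,427 + $9,542 + $5,015 = $19,984
Ending inventory: 68 @ $15 + 161 @ $18 + 276 @ $14 + 5 @ $17 = $7,867
Check: goods available $27,851 = COGS $19,984 + ending $7,867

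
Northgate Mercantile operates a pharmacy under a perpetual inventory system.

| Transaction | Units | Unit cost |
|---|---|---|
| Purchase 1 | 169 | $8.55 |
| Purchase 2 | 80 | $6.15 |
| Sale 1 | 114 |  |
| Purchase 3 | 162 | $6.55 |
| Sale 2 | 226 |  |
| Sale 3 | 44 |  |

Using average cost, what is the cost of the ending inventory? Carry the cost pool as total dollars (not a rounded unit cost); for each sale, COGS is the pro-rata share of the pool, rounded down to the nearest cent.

After Purchase 1: 169 on hand, pool $1,444.95 (≈ $8.5500 each)
After Purchase 2: 249 on hand, pool $1,936.95 (≈ $7.7789 each)
Sale 1, sell 114: 114/249 × $1,936.95 → $886.79
After Purchase 3: 297 on hand, pool $2,111.26 (≈ $7.1086 each)
Sale 2, sell 226: 226/297 × $2,111.26 → $1,606.54
Sale 3, sell 44: 44/71 × $504.72 → $312.78
Total COGS = $886.79 + $1,606.54 + $312.78 = $2,806.11
Ending inventory (cost pool remaining) = $191.94
Check: goods available $2,998.05 = COGS $2,806.11 + ending $191.94

Ending inventory = $191.94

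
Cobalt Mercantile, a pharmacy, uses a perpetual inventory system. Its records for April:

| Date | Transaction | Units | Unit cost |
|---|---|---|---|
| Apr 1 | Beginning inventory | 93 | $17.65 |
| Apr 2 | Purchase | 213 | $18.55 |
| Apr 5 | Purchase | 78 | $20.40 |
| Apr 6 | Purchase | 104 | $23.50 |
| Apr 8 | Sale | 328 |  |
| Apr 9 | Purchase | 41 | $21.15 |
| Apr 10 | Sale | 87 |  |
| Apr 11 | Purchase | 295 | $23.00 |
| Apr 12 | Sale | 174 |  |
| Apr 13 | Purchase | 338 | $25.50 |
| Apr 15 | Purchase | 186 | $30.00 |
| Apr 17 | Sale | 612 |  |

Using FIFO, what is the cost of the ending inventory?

Apr 8, 328 sold [FIFO — oldest first]: 93 @ $17.65 + 213 @ $18.55 + 22 @ $20.40 = $6,041.40
Apr 10, 87 sold [FIFO — oldest first]: 56 @ $20.40 + 31 @ $23.50 = $1,870.90
Apr 12, 174 sold [FIFO — oldest first]: 73 @ $23.50 + 41 @ $21.15 + 60 @ $23.00 = $3,962.65
Apr 17, 612 sold [FIFO — oldest first]: 235 @ $23.00 + 338 @ $25.50 + 39 @ $30.00 = $15,194.00
Total COGS = $6,041.40 + $1,870.90 + $3,962.65 + $15,194.00 = $27,068.95
Ending inventory: 147 @ $30.00 = $4,410.00
Check: goods available $31,478.95 = COGS $27,068.95 + ending $4,410.00

Ending inventory = $4,410.00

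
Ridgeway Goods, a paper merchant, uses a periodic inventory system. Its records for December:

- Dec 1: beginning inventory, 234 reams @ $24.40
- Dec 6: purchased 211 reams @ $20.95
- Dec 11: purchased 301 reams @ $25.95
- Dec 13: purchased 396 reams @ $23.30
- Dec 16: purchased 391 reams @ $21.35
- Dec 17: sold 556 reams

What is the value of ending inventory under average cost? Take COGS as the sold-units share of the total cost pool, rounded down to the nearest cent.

Dec 17, sell 556: 556/1533 × $35,515.65 → $12,881.08
Ending inventory (cost pool remaining) = $22,634.57

Ending inventory = $22,634.57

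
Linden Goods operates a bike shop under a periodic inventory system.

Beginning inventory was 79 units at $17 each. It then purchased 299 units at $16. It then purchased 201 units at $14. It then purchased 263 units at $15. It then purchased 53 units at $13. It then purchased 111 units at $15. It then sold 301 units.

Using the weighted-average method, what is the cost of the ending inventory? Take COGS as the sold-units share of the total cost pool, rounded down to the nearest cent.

Ending inventory = $10,680.12

Sale 1, sell 301: 301/1006 × $15,240.00 → $4,559.88
Ending inventory (cost pool remaining) = $10,680.12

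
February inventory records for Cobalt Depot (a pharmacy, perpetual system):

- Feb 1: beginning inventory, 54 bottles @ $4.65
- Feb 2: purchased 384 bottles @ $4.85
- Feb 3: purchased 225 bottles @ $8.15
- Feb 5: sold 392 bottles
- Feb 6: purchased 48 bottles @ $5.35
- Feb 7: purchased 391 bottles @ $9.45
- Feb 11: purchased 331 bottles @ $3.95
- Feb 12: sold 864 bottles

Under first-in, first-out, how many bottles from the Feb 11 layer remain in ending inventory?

Feb 5, 392 sold [FIFO — oldest first]: 54 @ $4.65 + 338 @ $4.85 = $1,890.40
Feb 12, 864 sold [FIFO — oldest first]: 46 @ $4.85 + 225 @ $8.15 + 48 @ $5.35 + 391 @ $9.45 + 154 @ $3.95 = $6,616.90
Total COGS = $1,890.40 + $6,616.90 = $8,507.30
Ending inventory: 177 @ $3.95 = $699.15
Check: goods available $9,206.45 = COGS $8,507.30 + ending $699.15

177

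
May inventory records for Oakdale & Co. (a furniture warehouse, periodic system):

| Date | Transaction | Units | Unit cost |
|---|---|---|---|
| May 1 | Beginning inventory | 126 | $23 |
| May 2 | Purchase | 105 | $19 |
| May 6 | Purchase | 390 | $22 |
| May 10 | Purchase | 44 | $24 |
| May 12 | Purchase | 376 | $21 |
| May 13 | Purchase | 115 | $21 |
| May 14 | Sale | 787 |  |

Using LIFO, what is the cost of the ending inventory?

Ending inventory = $7,929

May 14, 787 sold [LIFO — newest first]: 115 @ $21 + 376 @ $21 + 44 @ $24 + 252 @ $22 = $16,911
Ending inventory: 126 @ $23 + 105 @ $19 + 138 @ $22 = $7,929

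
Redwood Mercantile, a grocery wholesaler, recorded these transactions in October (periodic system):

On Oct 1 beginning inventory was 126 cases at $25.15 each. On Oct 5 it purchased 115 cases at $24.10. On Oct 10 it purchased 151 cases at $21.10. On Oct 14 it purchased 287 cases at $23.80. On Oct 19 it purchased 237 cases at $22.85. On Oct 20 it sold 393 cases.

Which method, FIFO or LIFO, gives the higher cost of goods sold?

FIFO COGS: 126 @ $25.15 + 115 @ $24.10 + 151 @ $21.10 + 1 @ $23.80 = $9,150.30
LIFO COGS: 237 @ $22.85 + 156 @ $23.80 = $9,128.25

FIFO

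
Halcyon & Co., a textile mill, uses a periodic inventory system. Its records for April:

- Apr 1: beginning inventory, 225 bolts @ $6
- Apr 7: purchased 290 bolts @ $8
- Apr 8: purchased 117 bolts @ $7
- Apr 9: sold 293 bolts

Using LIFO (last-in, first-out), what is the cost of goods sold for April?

COGS = $2,227

Apr 9, 293 sold [LIFO — newest first]: 117 @ $7 + 176 @ $8 = $2,227
Ending inventory: 225 @ $6 + 114 @ $8 = $2,262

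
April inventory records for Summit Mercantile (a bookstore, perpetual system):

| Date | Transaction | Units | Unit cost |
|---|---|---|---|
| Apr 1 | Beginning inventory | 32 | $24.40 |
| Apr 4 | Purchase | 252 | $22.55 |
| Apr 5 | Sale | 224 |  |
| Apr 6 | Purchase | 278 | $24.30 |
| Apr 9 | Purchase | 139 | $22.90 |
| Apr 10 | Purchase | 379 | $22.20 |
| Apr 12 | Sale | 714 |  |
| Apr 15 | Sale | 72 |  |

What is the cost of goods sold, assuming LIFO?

Apr 5, 224 sold [LIFO — newest first]: 224 @ $22.55 = $5,051.20
Apr 12, 714 sold [LIFO — newest first]: 379 @ $22.20 + 139 @ $22.90 + 196 @ $24.30 = $16,359.70
Apr 15, 72 sold [LIFO — newest first]: 72 @ $24.30 = $1,749.60
Total COGS = $5,051.20 + $16,359.70 + $1,749.60 = $23,160.50
Ending inventory: 32 @ $24.40 + 28 @ $22.55 + 10 @ $24.30 = $1,655.20
Check: goods available $24,815.70 = COGS $23,160.50 + ending $1,655.20

COGS = $23,160.50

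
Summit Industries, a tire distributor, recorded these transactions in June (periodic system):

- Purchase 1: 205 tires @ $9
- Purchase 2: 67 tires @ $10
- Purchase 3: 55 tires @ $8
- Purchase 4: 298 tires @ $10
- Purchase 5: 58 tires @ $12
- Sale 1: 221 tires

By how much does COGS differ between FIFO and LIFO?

$321

FIFO COGS: 205 @ $9 + 16 @ $10 = $2,005
LIFO COGS: 58 @ $12 + 163 @ $10 = $2,326
Difference = |$2,005 − $2,326| = $321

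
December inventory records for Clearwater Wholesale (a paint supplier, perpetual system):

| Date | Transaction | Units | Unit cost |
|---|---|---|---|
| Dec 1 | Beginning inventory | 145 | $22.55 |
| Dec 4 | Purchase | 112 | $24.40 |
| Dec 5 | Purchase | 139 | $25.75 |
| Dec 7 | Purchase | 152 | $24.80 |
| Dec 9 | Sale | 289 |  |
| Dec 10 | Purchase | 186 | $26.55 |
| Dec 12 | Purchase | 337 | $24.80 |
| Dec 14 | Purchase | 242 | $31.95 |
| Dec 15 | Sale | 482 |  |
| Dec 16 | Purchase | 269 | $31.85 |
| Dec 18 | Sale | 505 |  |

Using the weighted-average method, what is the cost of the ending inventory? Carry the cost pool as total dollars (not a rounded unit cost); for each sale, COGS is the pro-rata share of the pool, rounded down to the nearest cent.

Ending inventory = $8,692.37

After Dec 1: 145 on hand, pool $3,269.75 (≈ $22.5500 each)
After Dec 4: 257 on hand, pool $6,002.55 (≈ $23.3562 each)
After Dec 5: 396 on hand, pool $9,581.80 (≈ $24.1965 each)
After Dec 7: 548 on hand, pool $13,351.40 (≈ $24.3639 each)
Dec 9, sell 289: 289/548 × $13,351.40 → $7,041.15
After Dec 10: 445 on hand, pool $11,248.55 (≈ $25.2776 each)
After Dec 12: 782 on hand, pool $19,606.15 (≈ $25.0718 each)
After Dec 14: 1024 on hand, pool $27,338.05 (≈ $26.6973 each)
Dec 15, sell 482: 482/1024 × $27,338.05 → $12,868.10
After Dec 16: 811 on hand, pool $23,037.60 (≈ $28.4064 each)
Dec 18, sell 505: 505/811 × $23,037.60 → $14,345.23
Total COGS = $7,041.15 + $12,868.10 + $14,345.23 = $34,254.48
Ending inventory (cost pool remaining) = $8,692.37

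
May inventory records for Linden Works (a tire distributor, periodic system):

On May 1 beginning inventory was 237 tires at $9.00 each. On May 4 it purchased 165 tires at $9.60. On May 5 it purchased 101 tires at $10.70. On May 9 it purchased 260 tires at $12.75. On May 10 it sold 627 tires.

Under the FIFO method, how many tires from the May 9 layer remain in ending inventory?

136

May 10, 627 sold [FIFO — oldest first]: 237 @ $9.00 + 165 @ $9.60 + 101 @ $10.70 + 124 @ $12.75 = $6,378.70
Ending inventory: 136 @ $12.75 = $1,734.00
Check: goods available $8,112.70 = COGS $6,378.70 + ending $1,734.00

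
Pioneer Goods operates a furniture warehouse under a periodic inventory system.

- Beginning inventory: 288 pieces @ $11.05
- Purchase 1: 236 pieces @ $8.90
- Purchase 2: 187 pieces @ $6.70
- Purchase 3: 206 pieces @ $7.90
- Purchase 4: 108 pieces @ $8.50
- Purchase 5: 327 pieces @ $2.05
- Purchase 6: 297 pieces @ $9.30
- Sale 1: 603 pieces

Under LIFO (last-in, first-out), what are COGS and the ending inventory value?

COGS = $3,389.40; ending inventory = $9,124.15

Sale 1 (603) [LIFO — newest first]: 297 @ $9.30 + 306 @ $2.05 = $3,389.40
Ending inventory: 288 @ $11.05 + 236 @ $8.90 + 187 @ $6.70 + 206 @ $7.90 + 108 @ $8.50 + 21 @ $2.05 = $9,124.15
Check: goods available $12,513.55 = COGS $3,389.40 + ending $9,124.15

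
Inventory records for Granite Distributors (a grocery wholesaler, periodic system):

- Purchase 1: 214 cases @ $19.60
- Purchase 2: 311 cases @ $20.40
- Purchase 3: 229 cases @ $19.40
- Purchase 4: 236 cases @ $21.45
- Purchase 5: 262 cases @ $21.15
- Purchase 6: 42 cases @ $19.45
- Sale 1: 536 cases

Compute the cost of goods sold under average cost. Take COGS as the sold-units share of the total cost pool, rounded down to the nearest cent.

COGS = $10,936.13

Sale 1, sell 536: 536/1294 × $26,401.80 → $10,936.13
Ending inventory (cost pool remaining) = $15,465.67
Check: goods available $26,401.80 = COGS $10,936.13 + ending $15,465.67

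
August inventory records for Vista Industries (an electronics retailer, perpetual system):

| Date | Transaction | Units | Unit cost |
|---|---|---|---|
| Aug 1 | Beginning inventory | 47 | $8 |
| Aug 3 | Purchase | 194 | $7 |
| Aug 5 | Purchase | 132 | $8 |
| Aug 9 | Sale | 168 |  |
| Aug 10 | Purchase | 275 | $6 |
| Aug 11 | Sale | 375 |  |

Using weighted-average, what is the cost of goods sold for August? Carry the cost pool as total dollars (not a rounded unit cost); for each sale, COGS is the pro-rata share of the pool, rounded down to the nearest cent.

COGS = $3,743.63

After Aug 1: 47 on hand, pool $376.00 (≈ $8.0000 each)
After Aug 3: 241 on hand, pool $1,734.00 (≈ $7.1950 each)
After Aug 5: 373 on hand, pool $2,790.00 (≈ $7.4799 each)
Aug 9, sell 168: 168/373 × $2,790.00 → $1,256.62
After Aug 10: 480 on hand, pool $3,183.38 (≈ $6.6320 each)
Aug 11, sell 375: 375/480 × $3,183.38 → $2,487.01
Total COGS = $1,256.62 + $2,487.01 = $3,743.63
Ending inventory (cost pool remaining) = $696.37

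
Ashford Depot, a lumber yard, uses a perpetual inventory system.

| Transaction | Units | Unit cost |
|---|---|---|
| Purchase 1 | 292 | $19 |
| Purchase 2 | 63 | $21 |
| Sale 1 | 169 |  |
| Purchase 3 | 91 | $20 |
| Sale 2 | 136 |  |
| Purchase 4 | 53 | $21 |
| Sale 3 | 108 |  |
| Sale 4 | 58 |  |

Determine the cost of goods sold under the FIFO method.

Sale 1 (169) [FIFO — oldest first]: 169 @ $19 = $3,211
Sale 2 (136) [FIFO — oldest first]: 123 @ $19 + 13 @ $21 = $2,610
Sale 3 (108) [FIFO — oldest first]: 50 @ $21 + 58 @ $20 = $2,210
Sale 4 (58) [FIFO — oldest first]: 33 @ $20 + 25 @ $21 = $1,185
Total COGS = $3,211 + $2,610 + $2,210 + $1,185 = $9,216
Ending inventory: 28 @ $21 = $588

COGS = $9,216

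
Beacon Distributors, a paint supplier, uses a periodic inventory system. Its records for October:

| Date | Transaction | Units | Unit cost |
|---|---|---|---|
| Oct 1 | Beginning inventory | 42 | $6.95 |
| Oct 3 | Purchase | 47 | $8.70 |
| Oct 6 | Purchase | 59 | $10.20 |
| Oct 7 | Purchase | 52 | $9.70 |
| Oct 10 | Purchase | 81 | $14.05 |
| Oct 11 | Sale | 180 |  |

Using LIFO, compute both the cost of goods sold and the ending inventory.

Oct 11, 180 sold [LIFO — newest first]: 81 @ $14.05 + 52 @ $9.70 + 47 @ $10.20 = $2,121.85
Ending inventory: 42 @ $6.95 + 47 @ $8.70 + 12 @ $10.20 = $823.20

COGS = $2,121.85; ending inventory = $823.20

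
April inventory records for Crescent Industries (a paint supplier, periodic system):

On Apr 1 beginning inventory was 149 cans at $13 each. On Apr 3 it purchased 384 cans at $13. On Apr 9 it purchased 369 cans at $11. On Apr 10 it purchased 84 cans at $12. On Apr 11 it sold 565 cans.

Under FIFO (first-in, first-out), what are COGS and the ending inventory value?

COGS = $7,281; ending inventory = $4,715

Apr 11, 565 sold [FIFO — oldest first]: 149 @ $13 + 384 @ $13 + 32 @ $11 = $7,281
Ending inventory: 337 @ $11 + 84 @ $12 = $4,715
Check: goods available $11,996 = COGS $7,281 + ending $4,715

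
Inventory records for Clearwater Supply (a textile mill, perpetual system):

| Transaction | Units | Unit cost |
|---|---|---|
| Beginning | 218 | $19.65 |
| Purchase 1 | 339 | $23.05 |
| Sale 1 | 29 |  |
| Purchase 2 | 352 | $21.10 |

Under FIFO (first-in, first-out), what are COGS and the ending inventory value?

Sale 1 (29) [FIFO — oldest first]: 29 @ $19.65 = $569.85
Ending inventory: 189 @ $19.65 + 339 @ $23.05 + 352 @ $21.10 = $18,955.00

COGS = $569.85; ending inventory = $18,955.00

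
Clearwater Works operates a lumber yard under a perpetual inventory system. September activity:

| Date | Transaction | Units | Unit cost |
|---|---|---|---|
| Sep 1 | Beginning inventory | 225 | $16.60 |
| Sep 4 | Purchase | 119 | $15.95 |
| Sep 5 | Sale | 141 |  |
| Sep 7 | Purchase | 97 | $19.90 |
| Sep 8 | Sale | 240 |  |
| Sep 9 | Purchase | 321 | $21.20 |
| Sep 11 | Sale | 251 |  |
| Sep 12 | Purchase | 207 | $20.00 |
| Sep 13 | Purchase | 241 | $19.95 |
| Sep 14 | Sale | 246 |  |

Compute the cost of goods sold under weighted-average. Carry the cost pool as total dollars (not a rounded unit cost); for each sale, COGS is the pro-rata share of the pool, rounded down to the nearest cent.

COGS = $16,637.14

After Sep 1: 225 on hand, pool $3,735.00 (≈ $16.6000 each)
After Sep 4: 344 on hand, pool $5,633.05 (≈ $16.3751 each)
Sep 5, sell 141: 141/344 × $5,633.05 → $2,308.89
After Sep 7: 300 on hand, pool $5,254.46 (≈ $17.5149 each)
Sep 8, sell 240: 240/300 × $5,254.46 → $4,203.56
After Sep 9: 381 on hand, pool $7,856.10 (≈ $20.6197 each)
Sep 11, sell 251: 251/381 × $7,856.10 → $5,175.54
After Sep 12: 337 on hand, pool $6,820.56 (≈ $20.2391 each)
After Sep 13: 578 on hand, pool $11,628.51 (≈ $20.1185 each)
Sep 14, sell 246: 246/578 × $11,628.51 → $4,949.15
Total COGS = $2,308.89 + $4,203.56 + $5,175.54 + $4,949.15 = $16,637.14
Ending inventory (cost pool remaining) = $6,679.36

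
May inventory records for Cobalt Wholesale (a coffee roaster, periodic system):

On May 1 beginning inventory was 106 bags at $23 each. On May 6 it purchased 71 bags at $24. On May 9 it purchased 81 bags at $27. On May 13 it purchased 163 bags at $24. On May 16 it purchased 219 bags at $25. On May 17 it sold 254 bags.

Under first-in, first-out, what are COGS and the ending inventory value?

COGS = $6,221; ending inventory = $9,495

May 17, 254 sold [FIFO — oldest first]: 106 @ $23 + 71 @ $24 + 77 @ $27 = $6,221
Ending inventory: 4 @ $27 + 163 @ $24 + 219 @ $25 = $9,495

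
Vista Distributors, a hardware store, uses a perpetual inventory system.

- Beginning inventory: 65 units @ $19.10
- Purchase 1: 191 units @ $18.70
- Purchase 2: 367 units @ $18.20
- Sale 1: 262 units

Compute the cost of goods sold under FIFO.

Sale 1 (262) [FIFO — oldest first]: 65 @ $19.10 + 191 @ $18.70 + 6 @ $18.20 = $4,922.40
Ending inventory: 361 @ $18.20 = $6,570.20

COGS = $4,922.40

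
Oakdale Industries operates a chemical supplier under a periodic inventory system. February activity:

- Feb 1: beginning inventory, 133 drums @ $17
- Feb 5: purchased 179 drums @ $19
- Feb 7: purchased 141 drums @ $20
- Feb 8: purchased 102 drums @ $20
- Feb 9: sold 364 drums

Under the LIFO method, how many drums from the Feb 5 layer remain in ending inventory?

Feb 9, 364 sold [LIFO — newest first]: 102 @ $20 + 141 @ $20 + 121 @ $19 = $7,159
Ending inventory: 133 @ $17 + 58 @ $19 = $3,363
Check: goods available $10,522 = COGS $7,159 + ending $3,363

58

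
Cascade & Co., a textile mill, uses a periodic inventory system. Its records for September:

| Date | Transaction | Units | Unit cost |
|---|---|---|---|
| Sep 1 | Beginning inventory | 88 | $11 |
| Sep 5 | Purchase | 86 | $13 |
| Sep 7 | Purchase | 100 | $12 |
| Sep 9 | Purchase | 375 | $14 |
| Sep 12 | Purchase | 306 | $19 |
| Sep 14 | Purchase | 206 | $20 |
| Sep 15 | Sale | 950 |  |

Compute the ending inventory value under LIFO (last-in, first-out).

Ending inventory = $2,530

Sep 15, 950 sold [LIFO — newest first]: 206 @ $20 + 306 @ $19 + 375 @ $14 + 63 @ $12 = $15,940
Ending inventory: 88 @ $11 + 86 @ $13 + 37 @ $12 = $2,530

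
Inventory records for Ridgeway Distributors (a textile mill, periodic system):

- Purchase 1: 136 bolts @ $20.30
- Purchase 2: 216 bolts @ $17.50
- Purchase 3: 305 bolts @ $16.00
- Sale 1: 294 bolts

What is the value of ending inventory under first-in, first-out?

Ending inventory = $5,895.00

Sale 1 (294) [FIFO — oldest first]: 136 @ $20.30 + 158 @ $17.50 = $5,525.80
Ending inventory: 58 @ $17.50 + 305 @ $16.00 = $5,895.00
Check: goods available $11,420.80 = COGS $5,525.80 + ending $5,895.00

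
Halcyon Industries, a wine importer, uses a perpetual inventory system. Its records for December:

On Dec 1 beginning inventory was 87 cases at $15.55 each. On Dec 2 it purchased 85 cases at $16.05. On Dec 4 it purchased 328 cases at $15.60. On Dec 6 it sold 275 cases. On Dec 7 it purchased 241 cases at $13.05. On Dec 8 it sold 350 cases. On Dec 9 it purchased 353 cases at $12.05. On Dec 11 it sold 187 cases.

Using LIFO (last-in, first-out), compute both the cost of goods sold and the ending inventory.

COGS = $11,414.00; ending inventory = $3,818.60

Dec 6, 275 sold [LIFO — newest first]: 275 @ $15.60 = $4,290.00
Dec 8, 350 sold [LIFO — newest first]: 241 @ $13.05 + 53 @ $15.60 + 56 @ $16.05 = $4,870.65
Dec 11, 187 sold [LIFO — newest first]: 187 @ $12.05 = $2,253.35
Total COGS = $4,290.00 + $4,870.65 + $2,253.35 = $11,414.00
Ending inventory: 87 @ $15.55 + 29 @ $16.05 + 166 @ $12.05 = $3,818.60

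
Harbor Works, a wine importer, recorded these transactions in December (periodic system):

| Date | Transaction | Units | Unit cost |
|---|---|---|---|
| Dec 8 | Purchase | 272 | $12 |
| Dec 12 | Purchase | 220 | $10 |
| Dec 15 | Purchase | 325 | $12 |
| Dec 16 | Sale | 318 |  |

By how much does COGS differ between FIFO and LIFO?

FIFO COGS: 272 @ $12 + 46 @ $10 = $3,724
LIFO COGS: 318 @ $12 = $3,816
Difference = |$3,724 − $3,816| = $92

$92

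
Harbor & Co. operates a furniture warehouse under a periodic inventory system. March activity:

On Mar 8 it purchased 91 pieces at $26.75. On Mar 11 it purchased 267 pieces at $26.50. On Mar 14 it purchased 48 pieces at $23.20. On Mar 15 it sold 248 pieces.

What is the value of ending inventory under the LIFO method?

Mar 15, 248 sold [LIFO — newest first]: 48 @ $23.20 + 200 @ $26.50 = $6,413.60
Ending inventory: 91 @ $26.75 + 67 @ $26.50 = $4,209.75
Check: goods available $10,623.35 = COGS $6,413.60 + ending $4,209.75

Ending inventory = $4,209.75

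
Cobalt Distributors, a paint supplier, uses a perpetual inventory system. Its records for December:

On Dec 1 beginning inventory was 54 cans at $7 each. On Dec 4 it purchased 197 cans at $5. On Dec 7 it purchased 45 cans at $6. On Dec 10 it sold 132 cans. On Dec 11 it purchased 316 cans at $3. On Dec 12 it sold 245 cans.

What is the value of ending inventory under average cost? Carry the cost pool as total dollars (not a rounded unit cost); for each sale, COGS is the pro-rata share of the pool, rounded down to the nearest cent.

After Dec 1: 54 on hand, pool $378.00 (≈ $7.0000 each)
After Dec 4: 251 on hand, pool $1,363.00 (≈ $5.4303 each)
After Dec 7: 296 on hand, pool $1,633.00 (≈ $5.5169 each)
Dec 10, sell 132: 132/296 × $1,633.00 → $728.22
After Dec 11: 480 on hand, pool $1,852.78 (≈ $3.8600 each)
Dec 12, sell 245: 245/480 × $1,852.78 → $945.68
Total COGS = $728.22 + $945.68 = $1,673.90
Ending inventory (cost pool remaining) = $907.10

Ending inventory = $907.10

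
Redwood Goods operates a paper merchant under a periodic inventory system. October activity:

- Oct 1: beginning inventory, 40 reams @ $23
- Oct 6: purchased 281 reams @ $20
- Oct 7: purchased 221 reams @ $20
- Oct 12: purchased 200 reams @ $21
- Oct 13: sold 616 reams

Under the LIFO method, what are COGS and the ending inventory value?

Oct 13, 616 sold [LIFO — newest first]: 200 @ $21 + 221 @ $20 + 195 @ $20 = $12,520
Ending inventory: 40 @ $23 + 86 @ $20 = $2,640

COGS = $12,520; ending inventory = $2,640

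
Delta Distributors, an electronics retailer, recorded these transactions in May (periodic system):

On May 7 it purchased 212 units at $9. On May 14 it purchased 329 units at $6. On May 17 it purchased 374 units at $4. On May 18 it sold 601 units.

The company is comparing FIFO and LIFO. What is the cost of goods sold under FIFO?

FIFO COGS: 212 @ $9 + 329 @ $6 + 60 @ $4 = $4,122
LIFO COGS: 374 @ $4 + 227 @ $6 = $2,858

COGS = $4,122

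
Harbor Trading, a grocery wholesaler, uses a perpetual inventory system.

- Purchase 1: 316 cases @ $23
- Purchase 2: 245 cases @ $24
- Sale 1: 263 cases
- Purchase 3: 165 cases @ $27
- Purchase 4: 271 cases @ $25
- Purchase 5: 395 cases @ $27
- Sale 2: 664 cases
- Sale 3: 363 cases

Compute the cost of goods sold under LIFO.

Sale 1 (263) [LIFO — newest first]: 245 @ $24 + 18 @ $23 = $6,294
Sale 2 (664) [LIFO — newest first]: 395 @ $27 + 269 @ $25 = $17,390
Sale 3 (363) [LIFO — newest first]: 2 @ $25 + 165 @ $27 + 196 @ $23 = $9,013
Total COGS = $6,294 + $17,390 + $9,013 = $32,697
Ending inventory: 102 @ $23 = $2,346
Check: goods available $35,043 = COGS $32,697 + ending $2,346

COGS = $32,697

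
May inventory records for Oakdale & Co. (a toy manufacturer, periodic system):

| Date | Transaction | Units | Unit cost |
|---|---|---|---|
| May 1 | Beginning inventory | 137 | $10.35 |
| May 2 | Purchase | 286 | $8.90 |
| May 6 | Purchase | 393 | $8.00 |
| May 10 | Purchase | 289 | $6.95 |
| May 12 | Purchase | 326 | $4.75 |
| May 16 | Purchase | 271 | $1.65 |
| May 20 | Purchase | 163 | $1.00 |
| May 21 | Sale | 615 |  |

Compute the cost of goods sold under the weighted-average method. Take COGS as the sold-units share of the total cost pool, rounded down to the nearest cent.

COGS = $3,717.88

May 21, sell 615: 615/1865 × $11,274.55 → $3,717.88
Ending inventory (cost pool remaining) = $7,556.67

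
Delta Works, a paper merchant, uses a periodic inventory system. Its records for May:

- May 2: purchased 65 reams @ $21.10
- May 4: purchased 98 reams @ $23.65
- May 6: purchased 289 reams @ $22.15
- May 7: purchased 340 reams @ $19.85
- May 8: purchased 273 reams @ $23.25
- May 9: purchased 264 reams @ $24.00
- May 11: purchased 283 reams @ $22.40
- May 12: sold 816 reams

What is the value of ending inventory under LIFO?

May 12, 816 sold [LIFO — newest first]: 283 @ $22.40 + 264 @ $24.00 + 269 @ $23.25 = $18,929.45
Ending inventory: 65 @ $21.10 + 98 @ $23.65 + 289 @ $22.15 + 340 @ $19.85 + 4 @ $23.25 = $16,932.55

Ending inventory = $16,932.55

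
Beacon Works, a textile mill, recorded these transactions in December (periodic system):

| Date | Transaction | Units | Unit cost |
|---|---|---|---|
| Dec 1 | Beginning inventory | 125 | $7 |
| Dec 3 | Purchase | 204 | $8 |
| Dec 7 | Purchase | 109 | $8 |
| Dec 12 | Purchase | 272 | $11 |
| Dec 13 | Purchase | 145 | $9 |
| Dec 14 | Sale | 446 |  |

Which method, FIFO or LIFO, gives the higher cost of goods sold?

FIFO COGS: 125 @ $7 + 204 @ $8 + 109 @ $8 + 8 @ $11 = $3,467
LIFO COGS: 145 @ $9 + 272 @ $11 + 29 @ $8 = $4,529

LIFO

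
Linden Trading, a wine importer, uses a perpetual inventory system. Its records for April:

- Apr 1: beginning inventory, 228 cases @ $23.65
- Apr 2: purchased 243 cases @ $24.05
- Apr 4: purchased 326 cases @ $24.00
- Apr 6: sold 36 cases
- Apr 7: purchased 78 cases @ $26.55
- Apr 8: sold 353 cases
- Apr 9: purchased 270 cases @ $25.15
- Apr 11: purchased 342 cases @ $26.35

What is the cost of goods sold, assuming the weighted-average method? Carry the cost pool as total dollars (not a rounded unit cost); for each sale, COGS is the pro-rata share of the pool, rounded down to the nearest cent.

COGS = $9,389.44

After Apr 1: 228 on hand, pool $5,392.20 (≈ $23.6500 each)
After Apr 2: 471 on hand, pool $11,236.35 (≈ $23.8564 each)
After Apr 4: 797 on hand, pool $19,060.35 (≈ $23.9151 each)
Apr 6, sell 36: 36/797 × $19,060.35 → $860.94
After Apr 7: 839 on hand, pool $20,270.31 (≈ $24.1601 each)
Apr 8, sell 353: 353/839 × $20,270.31 → $8,528.50
After Apr 9: 756 on hand, pool $18,532.31 (≈ $24.5136 each)
After Apr 11: 1098 on hand, pool $27,544.01 (≈ $25.0856 each)
Total COGS = $860.94 + $8,528.50 = $9,389.44
Ending inventory (cost pool remaining) = $27,544.01
Check: goods available $36,933.45 = COGS $9,389.44 + ending $27,544.01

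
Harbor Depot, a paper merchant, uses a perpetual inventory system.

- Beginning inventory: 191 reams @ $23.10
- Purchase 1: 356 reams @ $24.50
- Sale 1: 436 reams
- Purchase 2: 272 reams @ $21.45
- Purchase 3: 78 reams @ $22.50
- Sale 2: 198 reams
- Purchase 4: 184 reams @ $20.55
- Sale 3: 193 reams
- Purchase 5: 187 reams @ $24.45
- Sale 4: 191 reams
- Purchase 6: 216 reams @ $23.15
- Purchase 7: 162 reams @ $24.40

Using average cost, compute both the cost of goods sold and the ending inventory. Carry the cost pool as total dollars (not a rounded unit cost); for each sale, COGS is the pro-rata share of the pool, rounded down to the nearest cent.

COGS = $23,382.36; ending inventory = $14,647.69

After Beginning: 191 on hand, pool $4,412.10 (≈ $23.1000 each)
After Purchase 1: 547 on hand, pool $13,134.10 (≈ $24.0112 each)
Sale 1, sell 436: 436/547 × $13,134.10 → $10,468.86
After Purchase 2: 383 on hand, pool $8,499.64 (≈ $22.1923 each)
After Purchase 3: 461 on hand, pool $10,254.64 (≈ $22.2443 each)
Sale 2, sell 198: 198/461 × $10,254.64 → $4,404.37
After Purchase 4: 447 on hand, pool $9,631.47 (≈ $21.5469 each)
Sale 3, sell 193: 193/447 × $9,631.47 → $4,158.55
After Purchase 5: 441 on hand, pool $10,045.07 (≈ $22.7779 each)
Sale 4, sell 191: 191/441 × $10,045.07 → $4,350.58
After Purchase 6: 466 on hand, pool $10,694.89 (≈ $22.9504 each)
After Purchase 7: 628 on hand, pool $14,647.69 (≈ $23.3243 each)
Total COGS = $10,468.86 + $4,404.37 + $4,158.55 + $4,350.58 = $23,382.36
Ending inventory (cost pool remaining) = $14,647.69
Check: goods available $38,030.05 = COGS $23,382.36 + ending $14,647.69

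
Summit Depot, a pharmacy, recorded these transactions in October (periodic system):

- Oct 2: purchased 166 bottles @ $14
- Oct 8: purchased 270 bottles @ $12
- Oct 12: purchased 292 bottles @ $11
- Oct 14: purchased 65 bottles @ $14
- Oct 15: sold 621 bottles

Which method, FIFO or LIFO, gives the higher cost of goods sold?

FIFO

FIFO COGS: 166 @ $14 + 270 @ $12 + 185 @ $11 = $7,599
LIFO COGS: 65 @ $14 + 292 @ $11 + 264 @ $12 = $7,290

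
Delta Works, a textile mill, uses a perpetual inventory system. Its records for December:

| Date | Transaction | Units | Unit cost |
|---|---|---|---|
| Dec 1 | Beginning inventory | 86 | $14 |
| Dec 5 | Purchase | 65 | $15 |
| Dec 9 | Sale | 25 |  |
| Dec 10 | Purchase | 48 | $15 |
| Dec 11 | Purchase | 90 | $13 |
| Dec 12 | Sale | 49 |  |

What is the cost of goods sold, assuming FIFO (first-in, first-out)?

COGS = $1,036

Dec 9, 25 sold [FIFO — oldest first]: 25 @ $14 = $350
Dec 12, 49 sold [FIFO — oldest first]: 49 @ $14 = $686
Total COGS = $350 + $686 = $1,036
Ending inventory: 12 @ $14 + 65 @ $15 + 48 @ $15 + 90 @ $13 = $3,033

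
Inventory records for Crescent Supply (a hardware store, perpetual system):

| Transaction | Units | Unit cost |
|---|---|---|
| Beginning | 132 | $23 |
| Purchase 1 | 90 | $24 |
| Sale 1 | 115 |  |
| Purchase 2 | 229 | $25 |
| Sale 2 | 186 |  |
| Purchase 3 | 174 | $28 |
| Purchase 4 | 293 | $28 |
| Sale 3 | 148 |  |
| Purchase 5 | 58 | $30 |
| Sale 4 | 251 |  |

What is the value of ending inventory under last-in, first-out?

Sale 1 (115) [LIFO — newest first]: 90 @ $24 + 25 @ $23 = $2,735
Sale 2 (186) [LIFO — newest first]: 186 @ $25 = $4,650
Sale 3 (148) [LIFO — newest first]: 148 @ $28 = $4,144
Sale 4 (251) [LIFO — newest first]: 58 @ $30 + 145 @ $28 + 48 @ $28 = $7,144
Total COGS = $2,735 + $4,650 + $4,144 + $7,144 = $18,673
Ending inventory: 107 @ $23 + 43 @ $25 + 126 @ $28 = $7,064
Check: goods available $25,737 = COGS $18,673 + ending $7,064

Ending inventory = $7,064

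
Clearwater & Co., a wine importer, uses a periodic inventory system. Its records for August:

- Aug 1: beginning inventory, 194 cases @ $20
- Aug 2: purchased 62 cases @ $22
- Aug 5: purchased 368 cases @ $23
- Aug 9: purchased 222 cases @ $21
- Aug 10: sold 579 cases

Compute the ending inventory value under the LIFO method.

Ending inventory = $5,497

Aug 10, 579 sold [LIFO — newest first]: 222 @ $21 + 357 @ $23 = $12,873
Ending inventory: 194 @ $20 + 62 @ $22 + 11 @ $23 = $5,497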